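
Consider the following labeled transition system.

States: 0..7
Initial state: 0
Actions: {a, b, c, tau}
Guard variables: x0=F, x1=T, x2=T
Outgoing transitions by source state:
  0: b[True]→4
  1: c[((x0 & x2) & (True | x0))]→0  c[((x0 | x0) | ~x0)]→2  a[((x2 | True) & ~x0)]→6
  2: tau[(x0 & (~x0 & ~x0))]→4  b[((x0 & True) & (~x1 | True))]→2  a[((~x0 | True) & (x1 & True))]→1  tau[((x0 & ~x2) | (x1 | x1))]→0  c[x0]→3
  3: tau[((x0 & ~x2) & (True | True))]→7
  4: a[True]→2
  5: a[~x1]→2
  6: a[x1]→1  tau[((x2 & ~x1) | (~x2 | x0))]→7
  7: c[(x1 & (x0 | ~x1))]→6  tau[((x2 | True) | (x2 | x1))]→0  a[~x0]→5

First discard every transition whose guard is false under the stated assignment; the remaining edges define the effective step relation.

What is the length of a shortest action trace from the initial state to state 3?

Breadth-first toward 3:
  L0 = {0}
  L1 = {4}
  L2 = {2}
  L3 = {1}
  L4 = {6}
3 never appears.

Answer: UNREACHABLE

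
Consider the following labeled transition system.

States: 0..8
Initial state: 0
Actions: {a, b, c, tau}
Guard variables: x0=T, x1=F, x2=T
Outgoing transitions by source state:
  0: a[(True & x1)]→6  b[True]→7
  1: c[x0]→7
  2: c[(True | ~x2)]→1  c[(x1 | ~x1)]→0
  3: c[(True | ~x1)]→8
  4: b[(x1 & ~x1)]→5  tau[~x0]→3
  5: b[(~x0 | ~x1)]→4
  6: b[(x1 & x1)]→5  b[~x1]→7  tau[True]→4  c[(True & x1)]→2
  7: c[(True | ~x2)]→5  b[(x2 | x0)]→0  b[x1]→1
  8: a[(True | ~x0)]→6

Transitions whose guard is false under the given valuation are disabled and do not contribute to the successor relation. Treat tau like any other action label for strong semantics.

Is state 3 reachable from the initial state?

Guard filter leaves 11 enabled edge(s).
L0 = {0}
L1 = {7}  cumulative {0,7}
L2 = {5}  cumulative {0,5,7}
L3 = {4}  cumulative {0,4,5,7}
R = {0,4,5,7}

Answer: UNREACHABLE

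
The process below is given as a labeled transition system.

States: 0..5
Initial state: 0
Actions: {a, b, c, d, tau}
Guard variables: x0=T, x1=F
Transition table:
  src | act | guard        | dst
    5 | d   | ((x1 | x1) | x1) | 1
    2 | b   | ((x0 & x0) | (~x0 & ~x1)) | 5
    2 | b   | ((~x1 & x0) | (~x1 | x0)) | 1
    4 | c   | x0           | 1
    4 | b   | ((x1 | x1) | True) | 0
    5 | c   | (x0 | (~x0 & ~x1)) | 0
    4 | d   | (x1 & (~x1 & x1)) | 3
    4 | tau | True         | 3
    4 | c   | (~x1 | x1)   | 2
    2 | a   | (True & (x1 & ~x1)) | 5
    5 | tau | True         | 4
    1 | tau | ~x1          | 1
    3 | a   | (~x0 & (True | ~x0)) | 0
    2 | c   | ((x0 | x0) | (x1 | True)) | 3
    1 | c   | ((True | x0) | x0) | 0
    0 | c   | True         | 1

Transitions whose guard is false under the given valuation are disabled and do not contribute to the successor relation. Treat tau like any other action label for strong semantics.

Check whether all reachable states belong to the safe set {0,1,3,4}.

Allowed set {0,1,3,4}
Reach set: {0,1}
  0: ok
  1: ok

Answer: INVARIANT HOLDS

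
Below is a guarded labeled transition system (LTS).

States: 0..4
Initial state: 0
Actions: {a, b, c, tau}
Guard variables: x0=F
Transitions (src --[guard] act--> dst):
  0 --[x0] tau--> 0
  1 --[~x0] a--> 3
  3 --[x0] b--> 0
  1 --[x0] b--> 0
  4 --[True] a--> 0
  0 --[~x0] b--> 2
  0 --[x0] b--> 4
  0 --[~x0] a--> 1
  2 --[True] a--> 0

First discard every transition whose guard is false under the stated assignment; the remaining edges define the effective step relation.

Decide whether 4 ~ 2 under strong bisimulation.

Compute ~ classes (split until stable):
  P[0] = {{0,1,2,3,4}}
  P[1] = {{0},{1,2,4},{3}}
  P[2] = {{0},{1},{2,4},{3}}
4 equivalence class(es) (converged in 3)
4∈{2,4}, 2∈{2,4}

Answer: BISIMILAR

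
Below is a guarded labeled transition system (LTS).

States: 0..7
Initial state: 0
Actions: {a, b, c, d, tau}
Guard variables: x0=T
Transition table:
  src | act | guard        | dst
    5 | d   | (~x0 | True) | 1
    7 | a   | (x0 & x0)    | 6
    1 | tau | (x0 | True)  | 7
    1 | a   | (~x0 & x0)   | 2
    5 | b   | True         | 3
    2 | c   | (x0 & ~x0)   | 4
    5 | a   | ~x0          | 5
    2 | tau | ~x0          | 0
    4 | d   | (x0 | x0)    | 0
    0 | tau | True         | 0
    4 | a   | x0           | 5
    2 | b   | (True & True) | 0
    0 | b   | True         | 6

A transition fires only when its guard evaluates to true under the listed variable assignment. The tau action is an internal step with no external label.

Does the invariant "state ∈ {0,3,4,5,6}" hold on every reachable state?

Allowed set {0,3,4,5,6}
Reach set: {0,6}
  0: ok
  6: ok

Answer: INVARIANT HOLDS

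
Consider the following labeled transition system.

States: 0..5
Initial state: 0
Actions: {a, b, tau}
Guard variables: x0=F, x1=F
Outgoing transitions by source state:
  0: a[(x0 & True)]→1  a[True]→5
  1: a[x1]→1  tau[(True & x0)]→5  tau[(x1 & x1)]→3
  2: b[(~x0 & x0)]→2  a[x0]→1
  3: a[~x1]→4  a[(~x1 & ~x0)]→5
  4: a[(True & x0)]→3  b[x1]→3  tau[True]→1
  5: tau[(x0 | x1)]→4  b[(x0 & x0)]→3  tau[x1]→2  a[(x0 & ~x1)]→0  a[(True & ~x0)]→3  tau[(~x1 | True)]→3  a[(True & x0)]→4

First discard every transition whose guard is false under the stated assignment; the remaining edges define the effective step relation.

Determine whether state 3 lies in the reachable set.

Answer: REACHABLE

Working:
6 transition(s) survive guard evaluation.
Layer 0: {0}
Layer 1: {5}  cumulative {0,5}
Layer 2: {3}  cumulative {0,3,5}
Layer 3: {4}  cumulative {0,3,4,5}
Layer 4: {1}  cumulative {0,1,3,4,5}
Reachable = {0,1,3,4,5}
witness 3: a·a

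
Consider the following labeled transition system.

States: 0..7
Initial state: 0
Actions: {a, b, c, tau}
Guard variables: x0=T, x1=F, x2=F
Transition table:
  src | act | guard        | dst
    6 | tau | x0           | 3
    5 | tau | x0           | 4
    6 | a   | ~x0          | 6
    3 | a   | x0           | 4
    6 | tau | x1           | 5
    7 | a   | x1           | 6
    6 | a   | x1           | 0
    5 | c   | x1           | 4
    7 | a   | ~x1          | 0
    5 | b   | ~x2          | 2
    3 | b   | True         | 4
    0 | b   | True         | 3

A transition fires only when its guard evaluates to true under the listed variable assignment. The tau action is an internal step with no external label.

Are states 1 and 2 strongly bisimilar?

Answer: BISIMILAR

Working:
Compute ~ classes (split until stable):
  π0 = {{0,1,2,3,4,5,6,7}}
  π1 = {{0},{1,2,4},{3},{5},{6},{7}}
6 equivalence class(es) (converged in 2)
class of 1: {1,2,4}; class of 2: {1,2,4}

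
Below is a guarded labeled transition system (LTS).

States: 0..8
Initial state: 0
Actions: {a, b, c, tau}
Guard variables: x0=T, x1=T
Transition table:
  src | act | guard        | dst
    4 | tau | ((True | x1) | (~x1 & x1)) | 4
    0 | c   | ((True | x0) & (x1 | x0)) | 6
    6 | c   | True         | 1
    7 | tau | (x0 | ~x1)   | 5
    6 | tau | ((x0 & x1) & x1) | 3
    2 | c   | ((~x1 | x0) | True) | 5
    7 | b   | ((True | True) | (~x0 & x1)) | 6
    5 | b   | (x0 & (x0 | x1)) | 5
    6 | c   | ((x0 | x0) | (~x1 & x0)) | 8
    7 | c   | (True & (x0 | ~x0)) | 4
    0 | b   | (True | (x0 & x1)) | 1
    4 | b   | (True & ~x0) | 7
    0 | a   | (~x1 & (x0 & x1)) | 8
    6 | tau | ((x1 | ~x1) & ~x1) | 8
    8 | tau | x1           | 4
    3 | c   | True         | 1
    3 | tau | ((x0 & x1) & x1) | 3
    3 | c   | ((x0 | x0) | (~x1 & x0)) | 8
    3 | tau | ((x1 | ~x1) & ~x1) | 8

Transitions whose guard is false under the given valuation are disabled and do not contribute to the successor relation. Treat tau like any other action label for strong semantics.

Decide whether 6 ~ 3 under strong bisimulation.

Answer: BISIMILAR

Trace:
Refine partition for ~:
  round 0: {{0,1,2,3,4,5,6,7,8}}
  round 1: {{0},{1},{2},{3,6},{4,8},{5},{7}}
Fixed point at round 2; 7 class(es).
6∈{3,6}, 3∈{3,6}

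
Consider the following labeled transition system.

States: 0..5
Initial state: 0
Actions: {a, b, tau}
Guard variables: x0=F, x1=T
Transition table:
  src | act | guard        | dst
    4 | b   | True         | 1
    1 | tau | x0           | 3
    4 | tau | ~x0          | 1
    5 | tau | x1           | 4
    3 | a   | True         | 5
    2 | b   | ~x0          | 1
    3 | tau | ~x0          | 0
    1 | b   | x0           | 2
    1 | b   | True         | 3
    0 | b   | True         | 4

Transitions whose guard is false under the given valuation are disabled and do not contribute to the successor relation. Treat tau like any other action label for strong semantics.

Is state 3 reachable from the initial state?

8 transition(s) survive guard evaluation.
depth 0: {0}
depth 1: {4}  total {0,4}
depth 2: {1}  total {0,1,4}
depth 3: {3}  total {0,1,3,4}
depth 4: {5}  total {0,1,3,4,5}
R = {0,1,3,4,5}
Path to 3: b·b·b

Answer: REACHABLE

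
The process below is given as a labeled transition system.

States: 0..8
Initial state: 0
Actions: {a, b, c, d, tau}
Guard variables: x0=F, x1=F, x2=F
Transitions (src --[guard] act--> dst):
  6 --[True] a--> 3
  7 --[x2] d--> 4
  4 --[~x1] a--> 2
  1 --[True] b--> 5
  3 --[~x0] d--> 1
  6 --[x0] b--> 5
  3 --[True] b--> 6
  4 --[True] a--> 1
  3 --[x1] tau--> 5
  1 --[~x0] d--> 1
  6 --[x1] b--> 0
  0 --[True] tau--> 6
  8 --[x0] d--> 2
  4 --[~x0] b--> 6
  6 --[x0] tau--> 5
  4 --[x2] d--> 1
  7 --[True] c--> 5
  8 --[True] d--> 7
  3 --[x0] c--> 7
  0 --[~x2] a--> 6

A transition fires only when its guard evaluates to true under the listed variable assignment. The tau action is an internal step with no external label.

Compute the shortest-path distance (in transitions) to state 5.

Answer: 4

Analysis:
Layered search for 5:
  depth 0: {0}
  depth 1: {6}
  depth 2: {3}
  depth 3: {1}
  depth 4: {5}
depth(5)=4, e.g. a·a·d·b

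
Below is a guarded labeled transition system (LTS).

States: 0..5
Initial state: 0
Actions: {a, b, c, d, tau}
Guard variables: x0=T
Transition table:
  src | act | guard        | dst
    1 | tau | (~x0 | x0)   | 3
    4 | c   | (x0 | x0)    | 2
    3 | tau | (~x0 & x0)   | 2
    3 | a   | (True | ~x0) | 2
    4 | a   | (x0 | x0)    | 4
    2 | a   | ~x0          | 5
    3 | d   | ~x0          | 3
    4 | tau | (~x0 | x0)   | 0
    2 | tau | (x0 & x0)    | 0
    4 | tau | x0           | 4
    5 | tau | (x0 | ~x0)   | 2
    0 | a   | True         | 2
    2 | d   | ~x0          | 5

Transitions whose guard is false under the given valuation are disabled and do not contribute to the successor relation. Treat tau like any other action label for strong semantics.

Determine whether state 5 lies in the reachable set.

Answer: UNREACHABLE

Working:
Guard filter leaves 9 enabled edge(s).
depth 0: {0}
depth 1: {2}  total {0,2}
R = {0,2}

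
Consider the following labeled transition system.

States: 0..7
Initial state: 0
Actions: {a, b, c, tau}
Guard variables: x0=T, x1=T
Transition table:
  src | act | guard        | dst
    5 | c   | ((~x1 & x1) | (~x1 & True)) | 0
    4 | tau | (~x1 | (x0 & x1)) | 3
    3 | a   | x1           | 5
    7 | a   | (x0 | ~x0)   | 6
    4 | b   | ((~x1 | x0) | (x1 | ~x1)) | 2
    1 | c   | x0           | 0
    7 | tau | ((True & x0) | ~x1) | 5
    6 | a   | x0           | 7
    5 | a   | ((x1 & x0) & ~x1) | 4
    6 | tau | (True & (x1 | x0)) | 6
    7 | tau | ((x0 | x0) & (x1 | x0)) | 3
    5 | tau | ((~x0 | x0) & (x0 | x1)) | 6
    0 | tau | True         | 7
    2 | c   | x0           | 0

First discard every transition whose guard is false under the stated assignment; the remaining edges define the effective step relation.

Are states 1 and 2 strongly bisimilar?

Answer: BISIMILAR

Trace:
Bisimulation quotient by refinement:
  round 0: {{0,1,2,3,4,5,6,7}}
  round 1: {{0,5},{1,2},{3},{4},{6,7}}
  round 2: {{0,5},{1,2},{3},{4},{6},{7}}
  round 3: {{0},{1,2},{3},{4},{5},{6},{7}}
Fixed point at round 4; 7 class(es).
1∈{1,2}, 2∈{1,2}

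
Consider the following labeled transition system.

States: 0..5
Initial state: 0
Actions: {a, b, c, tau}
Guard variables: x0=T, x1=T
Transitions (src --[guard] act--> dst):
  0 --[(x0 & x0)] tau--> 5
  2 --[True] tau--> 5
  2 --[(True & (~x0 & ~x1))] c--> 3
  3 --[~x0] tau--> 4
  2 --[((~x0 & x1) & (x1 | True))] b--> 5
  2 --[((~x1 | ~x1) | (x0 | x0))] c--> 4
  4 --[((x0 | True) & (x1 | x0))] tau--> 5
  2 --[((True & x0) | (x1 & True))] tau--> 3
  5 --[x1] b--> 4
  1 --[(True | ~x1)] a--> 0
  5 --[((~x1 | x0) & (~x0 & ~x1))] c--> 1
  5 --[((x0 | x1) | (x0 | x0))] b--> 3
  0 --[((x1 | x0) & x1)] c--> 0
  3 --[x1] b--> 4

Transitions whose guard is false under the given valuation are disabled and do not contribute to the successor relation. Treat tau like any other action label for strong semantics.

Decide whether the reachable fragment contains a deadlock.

Answer: DEADLOCK-FREE

Working:
R = {0,3,4,5}
  0: c→0  tau→5  [2 exit(s)]
  3: b→4  [1 exit(s)]
  4: tau→5  [1 exit(s)]
  5: b→3  b→4  [2 exit(s)]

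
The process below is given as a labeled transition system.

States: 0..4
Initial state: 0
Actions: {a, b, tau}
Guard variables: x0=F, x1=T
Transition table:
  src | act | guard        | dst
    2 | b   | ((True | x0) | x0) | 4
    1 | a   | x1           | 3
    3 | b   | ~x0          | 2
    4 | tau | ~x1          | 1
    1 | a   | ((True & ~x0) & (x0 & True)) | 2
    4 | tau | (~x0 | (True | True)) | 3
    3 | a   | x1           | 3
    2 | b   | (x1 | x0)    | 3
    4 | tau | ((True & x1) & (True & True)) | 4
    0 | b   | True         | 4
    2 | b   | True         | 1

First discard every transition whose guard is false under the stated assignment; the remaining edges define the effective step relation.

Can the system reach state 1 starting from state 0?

Answer: REACHABLE

Trace:
After dropping false guards: 9 live edges.
depth 0: {0}
depth 1: {4}  cumulative {0,4}
depth 2: {3}  cumulative {0,3,4}
depth 3: {2}  cumulative {0,2,3,4}
depth 4: {1}  cumulative {0,1,2,3,4}
Reachable = {0,1,2,3,4}
witness 1: b·tau·b·b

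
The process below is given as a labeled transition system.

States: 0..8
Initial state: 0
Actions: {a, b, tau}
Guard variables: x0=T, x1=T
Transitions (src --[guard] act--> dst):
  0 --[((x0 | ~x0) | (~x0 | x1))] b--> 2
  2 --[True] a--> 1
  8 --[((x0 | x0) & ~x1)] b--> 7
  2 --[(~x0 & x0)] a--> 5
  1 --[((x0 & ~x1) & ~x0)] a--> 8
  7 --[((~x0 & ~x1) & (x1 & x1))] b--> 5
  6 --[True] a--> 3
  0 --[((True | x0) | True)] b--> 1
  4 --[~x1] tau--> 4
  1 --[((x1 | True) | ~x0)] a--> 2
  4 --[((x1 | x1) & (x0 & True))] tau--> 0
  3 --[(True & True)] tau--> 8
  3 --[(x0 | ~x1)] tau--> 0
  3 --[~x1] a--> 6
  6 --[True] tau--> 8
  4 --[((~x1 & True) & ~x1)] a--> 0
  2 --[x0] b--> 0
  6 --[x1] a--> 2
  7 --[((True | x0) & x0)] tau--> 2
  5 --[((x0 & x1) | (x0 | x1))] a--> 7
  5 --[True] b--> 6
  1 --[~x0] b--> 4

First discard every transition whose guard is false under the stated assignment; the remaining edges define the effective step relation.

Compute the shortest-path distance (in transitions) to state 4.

Layered search for 4:
  L0 = {0}
  L1 = {1,2}
4 never appears.

Answer: UNREACHABLE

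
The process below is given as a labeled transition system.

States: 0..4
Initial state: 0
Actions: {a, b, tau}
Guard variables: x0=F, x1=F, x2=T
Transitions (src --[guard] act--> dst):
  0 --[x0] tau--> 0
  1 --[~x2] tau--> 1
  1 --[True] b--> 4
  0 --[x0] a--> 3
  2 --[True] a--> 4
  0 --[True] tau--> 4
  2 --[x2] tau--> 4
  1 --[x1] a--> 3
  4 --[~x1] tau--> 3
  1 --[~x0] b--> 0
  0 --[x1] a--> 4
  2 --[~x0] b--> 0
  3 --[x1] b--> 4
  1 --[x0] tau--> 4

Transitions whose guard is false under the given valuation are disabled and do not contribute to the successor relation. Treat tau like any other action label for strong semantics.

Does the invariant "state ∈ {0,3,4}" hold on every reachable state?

Answer: INVARIANT HOLDS

Trace:
Safe = {0,3,4}
Reachable = {0,3,4}
  0: ok
  3: ok
  4: ok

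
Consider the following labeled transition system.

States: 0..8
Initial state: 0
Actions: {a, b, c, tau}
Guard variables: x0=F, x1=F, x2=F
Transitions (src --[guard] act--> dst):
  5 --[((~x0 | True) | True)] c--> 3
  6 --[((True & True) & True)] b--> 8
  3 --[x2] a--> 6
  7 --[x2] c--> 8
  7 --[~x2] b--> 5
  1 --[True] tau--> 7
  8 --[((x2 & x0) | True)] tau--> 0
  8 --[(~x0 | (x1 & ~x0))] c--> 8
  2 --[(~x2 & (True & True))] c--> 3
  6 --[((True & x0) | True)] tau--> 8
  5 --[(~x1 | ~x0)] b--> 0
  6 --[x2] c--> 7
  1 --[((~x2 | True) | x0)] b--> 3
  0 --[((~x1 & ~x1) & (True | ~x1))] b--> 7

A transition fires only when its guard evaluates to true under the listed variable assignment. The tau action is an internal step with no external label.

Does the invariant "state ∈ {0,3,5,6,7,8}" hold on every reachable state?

Answer: INVARIANT HOLDS

Analysis:
Inv-set: {0,3,5,6,7,8}
R = {0,3,5,7}
  0: safe
  3: safe
  5: safe
  7: safe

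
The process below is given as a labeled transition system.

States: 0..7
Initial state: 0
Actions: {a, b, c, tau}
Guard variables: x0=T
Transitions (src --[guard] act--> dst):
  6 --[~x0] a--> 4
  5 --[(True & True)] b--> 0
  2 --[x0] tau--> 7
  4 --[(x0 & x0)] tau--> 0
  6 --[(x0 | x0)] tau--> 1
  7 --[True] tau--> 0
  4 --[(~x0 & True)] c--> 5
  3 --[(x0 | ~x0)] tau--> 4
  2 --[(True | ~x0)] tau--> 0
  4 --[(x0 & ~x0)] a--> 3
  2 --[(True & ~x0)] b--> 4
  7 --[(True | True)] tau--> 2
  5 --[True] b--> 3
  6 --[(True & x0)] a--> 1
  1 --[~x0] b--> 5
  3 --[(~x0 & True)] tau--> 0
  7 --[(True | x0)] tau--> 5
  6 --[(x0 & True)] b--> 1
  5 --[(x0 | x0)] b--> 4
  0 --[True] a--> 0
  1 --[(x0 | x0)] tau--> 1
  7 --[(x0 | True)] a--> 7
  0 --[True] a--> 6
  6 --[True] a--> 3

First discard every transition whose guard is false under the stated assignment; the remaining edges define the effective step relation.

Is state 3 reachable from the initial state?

After dropping false guards: 18 live edges.
L0 = {0}
L1 = {6}  total {0,6}
L2 = {1,3}  total {0,1,3,6}
L3 = {4}  total {0,1,3,4,6}
Reachable = {0,1,3,4,6}
trace reaching 3: a·a

Answer: REACHABLE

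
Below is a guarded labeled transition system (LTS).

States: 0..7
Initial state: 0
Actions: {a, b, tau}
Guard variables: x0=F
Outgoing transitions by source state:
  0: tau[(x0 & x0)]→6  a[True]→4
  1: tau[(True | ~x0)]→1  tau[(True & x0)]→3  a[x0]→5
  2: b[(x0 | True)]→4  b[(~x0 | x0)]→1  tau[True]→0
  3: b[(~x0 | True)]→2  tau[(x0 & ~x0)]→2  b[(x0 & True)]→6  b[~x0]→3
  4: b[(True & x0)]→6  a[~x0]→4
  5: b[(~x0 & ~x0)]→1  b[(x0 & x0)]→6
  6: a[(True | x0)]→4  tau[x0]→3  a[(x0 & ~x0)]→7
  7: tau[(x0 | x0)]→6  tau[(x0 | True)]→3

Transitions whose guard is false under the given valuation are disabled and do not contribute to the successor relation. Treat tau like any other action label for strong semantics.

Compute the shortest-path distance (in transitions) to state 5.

Answer: UNREACHABLE

Working:
BFS to 5:
  Layer 0: {0}
  Layer 1: {4}
5 never appears.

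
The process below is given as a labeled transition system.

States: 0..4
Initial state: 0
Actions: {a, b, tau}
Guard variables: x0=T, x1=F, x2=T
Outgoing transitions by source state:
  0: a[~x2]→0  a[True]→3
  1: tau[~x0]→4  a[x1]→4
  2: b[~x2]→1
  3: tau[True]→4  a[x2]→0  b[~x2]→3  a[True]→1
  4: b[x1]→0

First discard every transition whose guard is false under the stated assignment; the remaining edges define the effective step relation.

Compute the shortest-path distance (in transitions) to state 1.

Answer: 2

Analysis:
Layered search for 1:
  Layer 0: {0}
  Layer 1: {3}
  Layer 2: {1,4}
first hit 1 at d=2 via a·a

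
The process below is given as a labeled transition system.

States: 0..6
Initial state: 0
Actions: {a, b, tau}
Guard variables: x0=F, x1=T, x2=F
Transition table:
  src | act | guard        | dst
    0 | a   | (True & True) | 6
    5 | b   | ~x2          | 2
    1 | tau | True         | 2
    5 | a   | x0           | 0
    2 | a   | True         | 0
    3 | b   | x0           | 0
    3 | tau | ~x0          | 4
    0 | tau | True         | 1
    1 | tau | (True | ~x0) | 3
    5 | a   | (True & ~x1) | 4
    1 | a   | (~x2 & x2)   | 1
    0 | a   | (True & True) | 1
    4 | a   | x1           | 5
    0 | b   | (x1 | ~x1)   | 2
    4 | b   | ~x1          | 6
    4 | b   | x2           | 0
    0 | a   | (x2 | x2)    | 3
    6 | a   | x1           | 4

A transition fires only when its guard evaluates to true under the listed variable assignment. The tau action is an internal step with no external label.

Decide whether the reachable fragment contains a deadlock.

R = {0,1,2,3,4,5,6}
  0: a→1  a→6  b→2  tau→1  [4 out]
  1: tau→2  tau→3  [2 out]
  2: a→0  [1 out]
  3: tau→4  [1 out]
  4: a→5  [1 out]
  5: b→2  [1 out]
  6: a→4  [1 out]

Answer: DEADLOCK-FREE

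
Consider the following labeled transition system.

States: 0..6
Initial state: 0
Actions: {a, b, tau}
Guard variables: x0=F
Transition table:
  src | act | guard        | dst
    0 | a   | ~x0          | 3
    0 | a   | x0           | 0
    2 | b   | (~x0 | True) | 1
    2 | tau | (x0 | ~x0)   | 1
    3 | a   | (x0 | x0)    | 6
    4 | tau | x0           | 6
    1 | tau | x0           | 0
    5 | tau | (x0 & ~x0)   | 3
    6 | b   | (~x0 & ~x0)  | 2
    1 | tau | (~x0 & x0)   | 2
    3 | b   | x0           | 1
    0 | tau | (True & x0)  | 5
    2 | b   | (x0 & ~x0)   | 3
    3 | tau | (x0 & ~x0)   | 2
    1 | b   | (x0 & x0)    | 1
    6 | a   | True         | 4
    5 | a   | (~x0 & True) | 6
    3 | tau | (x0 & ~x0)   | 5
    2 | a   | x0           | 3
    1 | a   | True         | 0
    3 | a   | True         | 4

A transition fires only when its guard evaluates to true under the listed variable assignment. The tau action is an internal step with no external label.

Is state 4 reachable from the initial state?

8 transition(s) survive guard evaluation.
L0 = {0}
L1 = {3}  total {0,3}
L2 = {4}  total {0,3,4}
Reach set: {0,3,4}
witness 4: a·a

Answer: REACHABLE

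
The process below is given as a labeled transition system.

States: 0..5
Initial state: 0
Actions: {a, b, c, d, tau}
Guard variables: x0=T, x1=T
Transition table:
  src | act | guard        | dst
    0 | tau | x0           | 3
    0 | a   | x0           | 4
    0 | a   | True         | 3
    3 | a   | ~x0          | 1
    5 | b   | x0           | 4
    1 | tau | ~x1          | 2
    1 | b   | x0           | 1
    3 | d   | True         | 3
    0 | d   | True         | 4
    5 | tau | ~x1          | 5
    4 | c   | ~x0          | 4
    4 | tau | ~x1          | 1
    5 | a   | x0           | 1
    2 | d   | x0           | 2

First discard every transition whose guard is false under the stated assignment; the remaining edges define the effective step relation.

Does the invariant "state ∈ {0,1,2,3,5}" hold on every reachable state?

Answer: INVARIANT VIOLATED at state 4

Trace:
Allowed set {0,1,2,3,5}
Reachable = {0,3,4}
  0: ok
  3: ok
  4: ✗ unsafe
reach 4 via a — violates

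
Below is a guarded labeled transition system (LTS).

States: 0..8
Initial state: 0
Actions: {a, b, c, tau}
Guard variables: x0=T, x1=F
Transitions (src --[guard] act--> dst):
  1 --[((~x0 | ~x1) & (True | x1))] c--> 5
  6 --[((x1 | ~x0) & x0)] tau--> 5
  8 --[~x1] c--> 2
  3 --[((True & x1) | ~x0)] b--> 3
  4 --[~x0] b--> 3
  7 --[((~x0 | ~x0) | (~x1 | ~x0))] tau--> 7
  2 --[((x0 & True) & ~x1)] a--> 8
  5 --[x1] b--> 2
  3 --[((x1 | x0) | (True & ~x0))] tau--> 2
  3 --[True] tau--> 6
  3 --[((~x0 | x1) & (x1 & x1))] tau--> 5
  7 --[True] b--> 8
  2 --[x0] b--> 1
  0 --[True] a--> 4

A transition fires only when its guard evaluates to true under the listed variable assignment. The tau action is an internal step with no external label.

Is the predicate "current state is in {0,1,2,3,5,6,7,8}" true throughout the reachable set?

Inv-set: {0,1,2,3,5,6,7,8}
R = {0,4}
  0: ✓
  4: ✗ unsafe
counterexample path to 4: a

Answer: INVARIANT VIOLATED at state 4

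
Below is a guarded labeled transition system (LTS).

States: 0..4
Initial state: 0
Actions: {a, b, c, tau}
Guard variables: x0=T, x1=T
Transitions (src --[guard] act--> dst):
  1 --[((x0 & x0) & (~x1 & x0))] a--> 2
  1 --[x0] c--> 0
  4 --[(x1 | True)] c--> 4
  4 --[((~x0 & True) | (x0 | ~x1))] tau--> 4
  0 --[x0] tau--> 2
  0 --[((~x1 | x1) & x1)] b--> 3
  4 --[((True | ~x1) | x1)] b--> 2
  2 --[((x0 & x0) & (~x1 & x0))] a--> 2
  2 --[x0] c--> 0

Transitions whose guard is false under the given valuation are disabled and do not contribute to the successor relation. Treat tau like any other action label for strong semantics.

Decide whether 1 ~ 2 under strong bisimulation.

Answer: BISIMILAR

Trace:
Bisimulation quotient by refinement:
  round 0: {{0,1,2,3,4}}
  round 1: {{0},{1,2},{3},{4}}
Fixed point at round 2; 4 class(es).
[1]={1,2}  [2]={1,2}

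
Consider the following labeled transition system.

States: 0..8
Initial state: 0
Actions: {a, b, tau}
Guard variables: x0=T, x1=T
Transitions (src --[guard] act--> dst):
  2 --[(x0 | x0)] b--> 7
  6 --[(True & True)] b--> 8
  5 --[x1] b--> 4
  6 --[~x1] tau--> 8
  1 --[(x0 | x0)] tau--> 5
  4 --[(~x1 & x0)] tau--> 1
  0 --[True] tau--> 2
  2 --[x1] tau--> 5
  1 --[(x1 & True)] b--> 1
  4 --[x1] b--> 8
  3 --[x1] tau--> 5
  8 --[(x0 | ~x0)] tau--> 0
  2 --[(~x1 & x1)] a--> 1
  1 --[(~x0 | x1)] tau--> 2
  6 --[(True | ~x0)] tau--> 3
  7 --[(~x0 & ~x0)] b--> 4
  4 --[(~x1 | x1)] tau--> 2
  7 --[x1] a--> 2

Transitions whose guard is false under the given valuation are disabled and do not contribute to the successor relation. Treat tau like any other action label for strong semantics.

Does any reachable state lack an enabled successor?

Answer: DEADLOCK-FREE

Working:
Reach set: {0,2,4,5,7,8}
  0: tau→2  [deg 1]
  2: b→7  tau→5  [deg 2]
  4: b→8  tau→2  [deg 2]
  5: b→4  [deg 1]
  7: a→2  [deg 1]
  8: tau→0  [deg 1]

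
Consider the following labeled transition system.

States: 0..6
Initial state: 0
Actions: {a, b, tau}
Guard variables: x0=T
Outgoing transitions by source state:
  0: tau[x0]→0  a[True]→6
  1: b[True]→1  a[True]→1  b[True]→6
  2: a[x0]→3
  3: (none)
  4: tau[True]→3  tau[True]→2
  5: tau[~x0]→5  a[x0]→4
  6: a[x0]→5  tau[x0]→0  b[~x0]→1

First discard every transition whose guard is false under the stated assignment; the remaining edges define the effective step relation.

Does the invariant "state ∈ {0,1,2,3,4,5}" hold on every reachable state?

Answer: INVARIANT VIOLATED at state 6

Analysis:
Inv-set: {0,1,2,3,4,5}
Reachable = {0,2,3,4,5,6}
  0: ok
  2: ok
  3: ok
  4: ok
  5: ok
  6: outside
counterexample path to 6: a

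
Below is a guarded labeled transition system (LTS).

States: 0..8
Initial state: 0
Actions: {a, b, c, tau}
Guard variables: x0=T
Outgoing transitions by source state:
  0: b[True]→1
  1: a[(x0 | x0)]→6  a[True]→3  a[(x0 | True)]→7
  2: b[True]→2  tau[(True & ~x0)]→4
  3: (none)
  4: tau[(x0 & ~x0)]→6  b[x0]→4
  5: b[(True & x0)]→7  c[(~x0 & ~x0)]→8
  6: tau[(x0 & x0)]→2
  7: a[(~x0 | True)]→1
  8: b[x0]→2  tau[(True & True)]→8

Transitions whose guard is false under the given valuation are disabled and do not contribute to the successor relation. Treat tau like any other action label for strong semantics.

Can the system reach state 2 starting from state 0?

Answer: REACHABLE

Analysis:
Guard filter leaves 11 enabled edge(s).
depth 0: {0}
depth 1: {1}  now seen {0,1}
depth 2: {3,6,7}  now seen {0,1,3,6,7}
depth 3: {2}  now seen {0,1,2,3,6,7}
R = {0,1,2,3,6,7}
trace reaching 2: b·a·tau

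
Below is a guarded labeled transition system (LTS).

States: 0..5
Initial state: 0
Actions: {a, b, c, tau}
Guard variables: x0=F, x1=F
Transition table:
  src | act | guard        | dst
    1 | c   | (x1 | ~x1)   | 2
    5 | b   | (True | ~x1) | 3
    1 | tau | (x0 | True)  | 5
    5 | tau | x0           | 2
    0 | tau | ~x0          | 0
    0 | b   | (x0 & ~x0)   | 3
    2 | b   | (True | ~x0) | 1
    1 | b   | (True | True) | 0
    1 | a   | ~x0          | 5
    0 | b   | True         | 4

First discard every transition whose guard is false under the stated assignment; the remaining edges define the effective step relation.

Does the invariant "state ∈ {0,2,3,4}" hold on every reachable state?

Answer: INVARIANT HOLDS

Analysis:
Safe = {0,2,3,4}
Reach set: {0,4}
  0: safe
  4: safe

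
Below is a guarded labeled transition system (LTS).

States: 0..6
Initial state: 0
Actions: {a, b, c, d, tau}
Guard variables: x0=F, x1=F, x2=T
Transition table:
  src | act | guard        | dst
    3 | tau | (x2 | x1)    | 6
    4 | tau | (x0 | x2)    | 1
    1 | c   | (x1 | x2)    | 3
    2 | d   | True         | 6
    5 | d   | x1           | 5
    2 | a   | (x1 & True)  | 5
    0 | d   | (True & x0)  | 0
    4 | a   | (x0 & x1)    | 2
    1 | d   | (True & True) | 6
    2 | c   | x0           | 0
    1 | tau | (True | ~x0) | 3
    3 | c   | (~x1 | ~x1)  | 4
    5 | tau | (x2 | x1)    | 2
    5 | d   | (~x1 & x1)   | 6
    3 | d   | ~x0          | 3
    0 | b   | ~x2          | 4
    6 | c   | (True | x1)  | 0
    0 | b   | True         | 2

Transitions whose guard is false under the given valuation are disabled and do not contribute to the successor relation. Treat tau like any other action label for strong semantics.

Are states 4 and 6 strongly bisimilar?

Answer: NOT BISIMILAR

Analysis:
Refine partition for ~:
  round 0: {{0,1,2,3,4,5,6}}
  round 1: {{0},{1,3},{2},{4,5},{6}}
  round 2: {{0},{1},{2},{3},{4},{5},{6}}
Fixed point at round 3; 7 class(es).
class of 4: {4}; class of 6: {6}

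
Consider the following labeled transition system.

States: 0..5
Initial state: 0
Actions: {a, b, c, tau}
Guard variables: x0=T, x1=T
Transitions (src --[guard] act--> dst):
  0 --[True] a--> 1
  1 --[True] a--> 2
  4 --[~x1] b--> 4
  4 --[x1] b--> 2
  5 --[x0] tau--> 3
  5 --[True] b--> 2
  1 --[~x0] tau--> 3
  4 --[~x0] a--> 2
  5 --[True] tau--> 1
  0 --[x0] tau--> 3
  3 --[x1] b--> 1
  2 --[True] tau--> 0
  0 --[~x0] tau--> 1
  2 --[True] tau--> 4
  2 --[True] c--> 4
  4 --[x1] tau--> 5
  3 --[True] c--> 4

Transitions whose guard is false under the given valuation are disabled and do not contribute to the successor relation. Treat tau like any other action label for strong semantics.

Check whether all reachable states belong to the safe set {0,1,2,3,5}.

Answer: INVARIANT VIOLATED at state 4

Trace:
Allowed set {0,1,2,3,5}
Reach set: {0,1,2,3,4,5}
  0: ok
  1: ok
  2: ok
  3: ok
  4: ✗ unsafe
  5: ok
counterexample path to 4: tau·c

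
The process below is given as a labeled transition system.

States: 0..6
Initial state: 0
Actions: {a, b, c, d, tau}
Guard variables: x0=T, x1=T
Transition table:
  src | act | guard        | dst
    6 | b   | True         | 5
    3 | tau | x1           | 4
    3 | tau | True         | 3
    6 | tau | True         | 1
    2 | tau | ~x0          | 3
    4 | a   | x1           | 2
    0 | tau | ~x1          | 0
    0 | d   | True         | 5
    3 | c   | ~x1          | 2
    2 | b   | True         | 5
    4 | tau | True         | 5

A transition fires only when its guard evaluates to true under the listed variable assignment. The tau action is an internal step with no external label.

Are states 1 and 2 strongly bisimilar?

Compute ~ classes (split until stable):
  round 0: {{0,1,2,3,4,5,6}}
  round 1: {{0},{1,5},{2},{3},{4},{6}}
6 equivalence class(es) (converged in 2)
1∈{1,5}, 2∈{2}

Answer: NOT BISIMILAR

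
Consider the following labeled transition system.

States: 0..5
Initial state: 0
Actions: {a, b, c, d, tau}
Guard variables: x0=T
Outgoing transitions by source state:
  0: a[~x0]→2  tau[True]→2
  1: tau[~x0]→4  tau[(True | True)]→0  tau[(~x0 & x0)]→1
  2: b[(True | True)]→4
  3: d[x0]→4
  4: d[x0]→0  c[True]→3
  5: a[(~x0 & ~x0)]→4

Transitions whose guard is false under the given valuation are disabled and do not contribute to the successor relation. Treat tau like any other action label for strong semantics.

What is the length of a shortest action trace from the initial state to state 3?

BFS to 3:
  Layer 0: {0}
  Layer 1: {2}
  Layer 2: {4}
  Layer 3: {3}
first hit 3 at d=3 via tau·b·c

Answer: 3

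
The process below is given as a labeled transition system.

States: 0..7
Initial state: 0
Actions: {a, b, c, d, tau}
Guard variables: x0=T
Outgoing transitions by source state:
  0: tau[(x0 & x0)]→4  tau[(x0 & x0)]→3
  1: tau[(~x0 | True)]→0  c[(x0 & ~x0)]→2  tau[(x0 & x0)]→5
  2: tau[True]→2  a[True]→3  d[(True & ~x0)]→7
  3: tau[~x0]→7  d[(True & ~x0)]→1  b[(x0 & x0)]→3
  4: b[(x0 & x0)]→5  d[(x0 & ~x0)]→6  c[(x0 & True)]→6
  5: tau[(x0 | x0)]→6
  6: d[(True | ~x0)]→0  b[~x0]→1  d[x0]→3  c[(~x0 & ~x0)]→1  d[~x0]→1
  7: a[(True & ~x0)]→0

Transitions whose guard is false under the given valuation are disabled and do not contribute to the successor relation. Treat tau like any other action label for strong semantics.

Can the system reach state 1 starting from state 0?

Answer: UNREACHABLE

Working:
Guard filter leaves 12 enabled edge(s).
Layer 0: {0}
Layer 1: {3,4}  total {0,3,4}
Layer 2: {5,6}  total {0,3,4,5,6}
R = {0,3,4,5,6}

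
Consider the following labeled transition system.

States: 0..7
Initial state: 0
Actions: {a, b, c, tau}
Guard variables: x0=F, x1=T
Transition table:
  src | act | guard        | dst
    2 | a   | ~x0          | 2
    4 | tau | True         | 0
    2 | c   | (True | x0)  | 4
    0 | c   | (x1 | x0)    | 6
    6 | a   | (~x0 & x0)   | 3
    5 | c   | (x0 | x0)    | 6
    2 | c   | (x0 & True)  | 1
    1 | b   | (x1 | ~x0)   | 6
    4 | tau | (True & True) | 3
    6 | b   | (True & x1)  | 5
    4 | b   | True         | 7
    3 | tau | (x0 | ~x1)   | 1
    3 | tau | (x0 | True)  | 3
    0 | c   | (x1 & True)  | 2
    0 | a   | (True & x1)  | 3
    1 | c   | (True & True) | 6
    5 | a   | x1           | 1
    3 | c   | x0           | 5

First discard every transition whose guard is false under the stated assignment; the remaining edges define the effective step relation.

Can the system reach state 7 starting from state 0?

Answer: REACHABLE

Trace:
Guard filter leaves 13 enabled edge(s).
L0 = {0}
L1 = {2,3,6}  total {0,2,3,6}
L2 = {4,5}  total {0,2,3,4,5,6}
L3 = {1,7}  total {0,1,2,3,4,5,6,7}
Reachable = {0,1,2,3,4,5,6,7}
trace reaching 7: c·c·b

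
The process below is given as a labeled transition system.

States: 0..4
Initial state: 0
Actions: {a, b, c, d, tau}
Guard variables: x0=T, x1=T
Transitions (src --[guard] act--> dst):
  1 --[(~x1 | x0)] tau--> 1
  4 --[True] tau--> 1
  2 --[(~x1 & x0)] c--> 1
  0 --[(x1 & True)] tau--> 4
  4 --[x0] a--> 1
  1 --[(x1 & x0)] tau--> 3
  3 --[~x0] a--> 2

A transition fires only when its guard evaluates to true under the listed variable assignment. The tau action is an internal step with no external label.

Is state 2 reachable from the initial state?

Answer: UNREACHABLE

Trace:
After dropping false guards: 5 live edges.
L0 = {0}
L1 = {4}  now seen {0,4}
L2 = {1}  now seen {0,1,4}
L3 = {3}  now seen {0,1,3,4}
R = {0,1,3,4}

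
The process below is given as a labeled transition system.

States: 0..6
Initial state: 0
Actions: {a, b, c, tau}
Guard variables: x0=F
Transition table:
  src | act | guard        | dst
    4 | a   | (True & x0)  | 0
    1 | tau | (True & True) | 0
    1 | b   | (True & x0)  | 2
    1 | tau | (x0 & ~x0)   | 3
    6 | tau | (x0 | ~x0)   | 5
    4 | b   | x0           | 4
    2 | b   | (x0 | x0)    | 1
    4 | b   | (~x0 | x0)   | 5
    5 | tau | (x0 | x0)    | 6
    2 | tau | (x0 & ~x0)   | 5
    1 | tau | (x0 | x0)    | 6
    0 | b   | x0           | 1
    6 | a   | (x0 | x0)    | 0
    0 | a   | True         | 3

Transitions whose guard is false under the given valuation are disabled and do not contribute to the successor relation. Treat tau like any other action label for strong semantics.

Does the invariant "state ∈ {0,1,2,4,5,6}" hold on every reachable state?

Safe = {0,1,2,4,5,6}
Reachable = {0,3}
  0: ✓
  3: ✗ unsafe
reach 3 via a — violates

Answer: INVARIANT VIOLATED at state 3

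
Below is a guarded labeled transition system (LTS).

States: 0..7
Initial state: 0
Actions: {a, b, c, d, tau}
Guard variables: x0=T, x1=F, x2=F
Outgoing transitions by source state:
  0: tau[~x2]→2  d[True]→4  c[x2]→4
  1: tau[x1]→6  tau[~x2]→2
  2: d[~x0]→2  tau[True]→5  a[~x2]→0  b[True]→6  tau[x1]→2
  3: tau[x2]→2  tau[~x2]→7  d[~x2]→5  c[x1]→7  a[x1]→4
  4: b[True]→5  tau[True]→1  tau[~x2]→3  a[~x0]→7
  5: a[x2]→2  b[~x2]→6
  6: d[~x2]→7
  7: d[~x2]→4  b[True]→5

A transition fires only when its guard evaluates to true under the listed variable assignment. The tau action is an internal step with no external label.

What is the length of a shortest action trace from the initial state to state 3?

Answer: 2

Analysis:
Breadth-first toward 3:
  depth 0: {0}
  depth 1: {2,4}
  depth 2: {1,3,5,6}
depth(3)=2, e.g. d·tau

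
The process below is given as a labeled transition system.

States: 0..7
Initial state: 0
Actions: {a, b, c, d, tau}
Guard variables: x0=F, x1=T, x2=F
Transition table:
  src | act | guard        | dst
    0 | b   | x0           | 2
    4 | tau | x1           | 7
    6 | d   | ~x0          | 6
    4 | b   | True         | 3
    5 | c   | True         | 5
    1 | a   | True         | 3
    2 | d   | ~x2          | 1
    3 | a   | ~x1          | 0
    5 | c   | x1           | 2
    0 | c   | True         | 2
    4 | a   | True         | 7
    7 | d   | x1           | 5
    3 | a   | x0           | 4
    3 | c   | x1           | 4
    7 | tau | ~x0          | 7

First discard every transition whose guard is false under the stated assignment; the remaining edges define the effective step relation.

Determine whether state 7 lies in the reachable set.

Answer: REACHABLE

Working:
After dropping false guards: 12 live edges.
depth 0: {0}
depth 1: {2}  now seen {0,2}
depth 2: {1}  now seen {0,1,2}
depth 3: {3}  now seen {0,1,2,3}
depth 4: {4}  now seen {0,1,2,3,4}
depth 5: {7}  now seen {0,1,2,3,4,7}
depth 6: {5}  now seen {0,1,2,3,4,5,7}
R = {0,1,2,3,4,5,7}
witness 7: c·d·a·c·tau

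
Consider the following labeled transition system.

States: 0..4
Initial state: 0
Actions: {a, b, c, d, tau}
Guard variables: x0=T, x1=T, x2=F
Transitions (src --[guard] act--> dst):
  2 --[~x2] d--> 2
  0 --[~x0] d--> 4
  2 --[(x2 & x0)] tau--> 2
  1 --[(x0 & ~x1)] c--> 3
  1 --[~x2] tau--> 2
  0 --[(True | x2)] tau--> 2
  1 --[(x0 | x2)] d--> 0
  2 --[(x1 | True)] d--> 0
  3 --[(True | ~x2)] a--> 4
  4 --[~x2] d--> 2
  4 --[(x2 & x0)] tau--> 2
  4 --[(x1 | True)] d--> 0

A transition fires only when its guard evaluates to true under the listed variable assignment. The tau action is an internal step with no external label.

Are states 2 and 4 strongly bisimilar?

Answer: BISIMILAR

Trace:
Bisimulation quotient by refinement:
  round 0: {{0,1,2,3,4}}
  round 1: {{0},{1},{2,4},{3}}
stable after 2 split(s): 4 block(s)
class of 2: {2,4}; class of 4: {2,4}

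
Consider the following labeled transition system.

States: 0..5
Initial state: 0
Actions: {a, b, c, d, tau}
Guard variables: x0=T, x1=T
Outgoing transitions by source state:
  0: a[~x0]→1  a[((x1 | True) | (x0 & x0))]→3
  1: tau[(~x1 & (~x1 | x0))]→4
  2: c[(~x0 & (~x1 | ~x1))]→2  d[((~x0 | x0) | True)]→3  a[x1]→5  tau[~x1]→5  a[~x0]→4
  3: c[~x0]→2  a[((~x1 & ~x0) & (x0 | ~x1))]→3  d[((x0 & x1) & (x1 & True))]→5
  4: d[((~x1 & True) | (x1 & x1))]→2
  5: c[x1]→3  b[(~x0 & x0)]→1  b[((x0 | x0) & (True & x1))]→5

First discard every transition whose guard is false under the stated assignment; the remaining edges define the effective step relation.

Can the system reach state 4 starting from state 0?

Answer: UNREACHABLE

Analysis:
Guard filter leaves 7 enabled edge(s).
depth 0: {0}
depth 1: {3}  cumulative {0,3}
depth 2: {5}  cumulative {0,3,5}
Reach set: {0,3,5}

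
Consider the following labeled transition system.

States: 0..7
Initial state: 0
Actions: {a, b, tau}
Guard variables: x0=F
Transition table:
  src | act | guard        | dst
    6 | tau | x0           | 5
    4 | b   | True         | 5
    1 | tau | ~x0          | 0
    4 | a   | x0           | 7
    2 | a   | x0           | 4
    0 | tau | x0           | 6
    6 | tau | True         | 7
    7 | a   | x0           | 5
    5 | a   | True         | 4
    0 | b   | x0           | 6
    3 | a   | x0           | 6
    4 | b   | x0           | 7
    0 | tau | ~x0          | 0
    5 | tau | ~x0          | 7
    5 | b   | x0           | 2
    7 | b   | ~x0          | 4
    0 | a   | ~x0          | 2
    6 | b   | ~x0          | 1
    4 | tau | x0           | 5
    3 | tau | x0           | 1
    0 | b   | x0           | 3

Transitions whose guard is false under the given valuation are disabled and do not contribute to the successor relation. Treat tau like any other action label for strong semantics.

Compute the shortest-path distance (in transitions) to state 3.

Answer: UNREACHABLE

Trace:
Layered search for 3:
  L0 = {0}
  L1 = {2}
3 never appears.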